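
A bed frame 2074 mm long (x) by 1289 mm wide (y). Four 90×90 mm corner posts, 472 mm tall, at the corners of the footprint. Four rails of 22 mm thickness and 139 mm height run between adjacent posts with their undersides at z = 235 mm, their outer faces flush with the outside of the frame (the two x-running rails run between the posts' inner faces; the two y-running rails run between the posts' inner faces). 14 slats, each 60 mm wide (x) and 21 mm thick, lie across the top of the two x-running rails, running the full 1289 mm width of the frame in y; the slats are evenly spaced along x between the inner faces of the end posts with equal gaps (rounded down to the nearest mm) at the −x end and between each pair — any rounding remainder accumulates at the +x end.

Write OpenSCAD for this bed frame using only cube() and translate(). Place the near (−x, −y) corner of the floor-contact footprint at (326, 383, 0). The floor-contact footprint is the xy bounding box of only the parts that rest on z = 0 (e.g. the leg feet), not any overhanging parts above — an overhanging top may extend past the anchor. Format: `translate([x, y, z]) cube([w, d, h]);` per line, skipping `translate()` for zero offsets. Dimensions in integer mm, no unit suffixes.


translate([326, 383, 0]) cube([90, 90, 472]);
translate([326, 1582, 0]) cube([90, 90, 472]);
translate([2310, 383, 0]) cube([90, 90, 472]);
translate([2310, 1582, 0]) cube([90, 90, 472]);
translate([416, 383, 235]) cube([1894, 22, 139]);
translate([416, 1650, 235]) cube([1894, 22, 139]);
translate([326, 473, 235]) cube([22, 1109, 139]);
translate([2378, 473, 235]) cube([22, 1109, 139]);
translate([486, 383, 374]) cube([60, 1289, 21]);
translate([616, 383, 374]) cube([60, 1289, 21]);
translate([746, 383, 374]) cube([60, 1289, 21]);
translate([876, 383, 374]) cube([60, 1289, 21]);
translate([1006, 383, 374]) cube([60, 1289, 21]);
translate([1136, 383, 374]) cube([60, 1289, 21]);
translate([1266, 383, 374]) cube([60, 1289, 21]);
translate([1396, 383, 374]) cube([60, 1289, 21]);
translate([1526, 383, 374]) cube([60, 1289, 21]);
translate([1656, 383, 374]) cube([60, 1289, 21]);
translate([1786, 383, 374]) cube([60, 1289, 21]);
translate([1916, 383, 374]) cube([60, 1289, 21]);
translate([2046, 383, 374]) cube([60, 1289, 21]);
translate([2176, 383, 374]) cube([60, 1289, 21]);


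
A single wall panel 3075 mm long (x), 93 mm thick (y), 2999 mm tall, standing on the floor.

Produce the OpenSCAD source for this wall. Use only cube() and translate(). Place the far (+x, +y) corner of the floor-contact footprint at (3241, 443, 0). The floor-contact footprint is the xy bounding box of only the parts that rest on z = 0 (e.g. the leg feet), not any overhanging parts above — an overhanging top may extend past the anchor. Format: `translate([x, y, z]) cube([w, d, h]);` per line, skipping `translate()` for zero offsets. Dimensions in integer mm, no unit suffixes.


translate([166, 350, 0]) cube([3075, 93, 2999]);


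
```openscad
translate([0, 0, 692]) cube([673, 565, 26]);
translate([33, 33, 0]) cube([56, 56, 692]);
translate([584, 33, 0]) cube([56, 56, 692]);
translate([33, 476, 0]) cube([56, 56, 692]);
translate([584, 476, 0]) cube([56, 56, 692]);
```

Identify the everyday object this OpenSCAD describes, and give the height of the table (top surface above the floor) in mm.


A table. The table height is 718 mm.

A 673×565×26 slab sits at z = 692 on four 56 mm square posts — a table. The top surface is at 692 + 26 = 718 mm.


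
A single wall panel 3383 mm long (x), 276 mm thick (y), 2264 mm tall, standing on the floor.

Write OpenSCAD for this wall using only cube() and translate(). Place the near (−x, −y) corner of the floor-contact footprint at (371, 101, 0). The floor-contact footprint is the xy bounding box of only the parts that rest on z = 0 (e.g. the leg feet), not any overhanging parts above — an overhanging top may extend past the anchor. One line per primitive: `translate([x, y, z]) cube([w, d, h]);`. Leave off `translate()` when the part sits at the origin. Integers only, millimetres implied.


translate([371, 101, 0]) cube([3383, 276, 2264]);


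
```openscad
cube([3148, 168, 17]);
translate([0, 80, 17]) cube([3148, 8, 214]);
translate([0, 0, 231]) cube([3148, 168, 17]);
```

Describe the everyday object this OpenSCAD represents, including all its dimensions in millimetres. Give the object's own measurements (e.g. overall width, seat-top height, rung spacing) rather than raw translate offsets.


An I-beam lying along x, 3148 mm long. Overall section height 248 mm. Two flanges 168 mm wide (y) and 17 mm thick, one on the floor and one at the top; a web 8 mm thick runs between them, centred on the flange width.


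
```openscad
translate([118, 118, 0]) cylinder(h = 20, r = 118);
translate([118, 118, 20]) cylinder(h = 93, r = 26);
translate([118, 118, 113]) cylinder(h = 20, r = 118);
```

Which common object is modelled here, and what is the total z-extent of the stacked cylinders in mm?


A spool. The overall height is 133 mm.

Three coaxial cylinders, large–small–large — a spool. Two 20 mm flanges and a 93 mm core give 20 + 93 + 20 = 133 mm.


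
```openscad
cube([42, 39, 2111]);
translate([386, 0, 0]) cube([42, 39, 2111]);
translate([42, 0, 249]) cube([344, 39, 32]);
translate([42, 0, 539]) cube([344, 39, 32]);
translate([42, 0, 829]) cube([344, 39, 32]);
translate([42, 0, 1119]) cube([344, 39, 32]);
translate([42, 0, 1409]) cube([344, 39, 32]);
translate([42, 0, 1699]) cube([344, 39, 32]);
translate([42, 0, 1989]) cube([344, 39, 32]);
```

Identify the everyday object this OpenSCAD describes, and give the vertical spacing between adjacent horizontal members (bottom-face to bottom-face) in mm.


A ladder. The rung spacing is 290 mm.

Two tall 42×39 posts with 7 short bars between them — a ladder. Adjacent rungs sit at z = 249 and z = 539, so the spacing is 539 − 249 = 290 mm.


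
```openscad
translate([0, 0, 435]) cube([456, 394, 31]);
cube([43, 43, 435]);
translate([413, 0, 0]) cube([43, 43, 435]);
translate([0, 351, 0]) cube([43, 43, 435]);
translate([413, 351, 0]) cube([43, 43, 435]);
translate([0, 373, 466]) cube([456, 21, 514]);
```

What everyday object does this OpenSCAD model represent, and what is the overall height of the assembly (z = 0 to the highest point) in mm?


A chair. The overall height is 980 mm.

A slab on four corner posts with a tall panel at the back — a chair. The seat slab sits at z = 435 with thickness 31, and the 514 mm backrest starts at the seat top, so the overall height is 435 + 31 + 514 = 980 mm.


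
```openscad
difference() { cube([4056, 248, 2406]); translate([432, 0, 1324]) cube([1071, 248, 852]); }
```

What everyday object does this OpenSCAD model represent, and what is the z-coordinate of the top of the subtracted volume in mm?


A wall with a window opening. The window head height is 2176 mm.

A wall with a rectangular opening subtracted — a window. Sill at z = 1324, opening 852 mm tall, so the head is at 1324 + 852 = 2176 mm.


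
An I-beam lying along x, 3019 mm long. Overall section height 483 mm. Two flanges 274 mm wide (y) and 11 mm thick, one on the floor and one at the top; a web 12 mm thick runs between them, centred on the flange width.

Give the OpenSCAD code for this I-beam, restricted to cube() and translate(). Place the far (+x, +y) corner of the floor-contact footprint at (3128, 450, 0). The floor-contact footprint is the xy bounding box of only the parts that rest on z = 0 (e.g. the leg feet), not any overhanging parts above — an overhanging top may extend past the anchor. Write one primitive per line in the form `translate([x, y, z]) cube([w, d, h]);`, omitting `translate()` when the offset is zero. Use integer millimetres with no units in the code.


translate([109, 176, 0]) cube([3019, 274, 11]);
translate([109, 307, 11]) cube([3019, 12, 461]);
translate([109, 176, 472]) cube([3019, 274, 11]);


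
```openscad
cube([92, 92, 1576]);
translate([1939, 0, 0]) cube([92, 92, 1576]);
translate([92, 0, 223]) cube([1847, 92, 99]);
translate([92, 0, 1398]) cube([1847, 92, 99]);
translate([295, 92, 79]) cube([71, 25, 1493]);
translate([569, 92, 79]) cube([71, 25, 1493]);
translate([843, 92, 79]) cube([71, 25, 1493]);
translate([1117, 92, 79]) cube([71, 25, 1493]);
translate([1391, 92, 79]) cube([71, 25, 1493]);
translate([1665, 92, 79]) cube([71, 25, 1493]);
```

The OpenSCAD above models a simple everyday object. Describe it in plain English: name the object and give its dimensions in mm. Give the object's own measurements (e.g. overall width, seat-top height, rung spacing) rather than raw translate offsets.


A fence section. Two 92×92 mm posts, 1576 mm tall, stand on the floor with a clear span of 1847 mm between their inner faces. Two horizontal rails of 92×99 mm section span the gap between the posts with their undersides at z = 223 mm and z = 1398 mm, flush with the posts' −y face. 6 pickets, each 71 mm wide, 25 mm thick and 1493 mm tall, are fixed to the +y face of the rails with their bottoms at z = 79 mm, spaced across the span with a 203 mm gap after the −x post and between neighbouring pickets and before the +x post.


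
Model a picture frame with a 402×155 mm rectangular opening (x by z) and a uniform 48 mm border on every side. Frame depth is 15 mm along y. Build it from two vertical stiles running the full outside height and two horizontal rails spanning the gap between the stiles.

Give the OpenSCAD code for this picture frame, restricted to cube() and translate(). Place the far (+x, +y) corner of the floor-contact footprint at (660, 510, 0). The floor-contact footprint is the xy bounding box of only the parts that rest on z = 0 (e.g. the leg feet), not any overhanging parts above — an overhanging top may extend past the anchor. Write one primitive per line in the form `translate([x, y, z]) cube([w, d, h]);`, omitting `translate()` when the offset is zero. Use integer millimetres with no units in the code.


translate([162, 495, 0]) cube([48, 15, 251]);
translate([612, 495, 0]) cube([48, 15, 251]);
translate([210, 495, 0]) cube([402, 15, 48]);
translate([210, 495, 203]) cube([402, 15, 48]);


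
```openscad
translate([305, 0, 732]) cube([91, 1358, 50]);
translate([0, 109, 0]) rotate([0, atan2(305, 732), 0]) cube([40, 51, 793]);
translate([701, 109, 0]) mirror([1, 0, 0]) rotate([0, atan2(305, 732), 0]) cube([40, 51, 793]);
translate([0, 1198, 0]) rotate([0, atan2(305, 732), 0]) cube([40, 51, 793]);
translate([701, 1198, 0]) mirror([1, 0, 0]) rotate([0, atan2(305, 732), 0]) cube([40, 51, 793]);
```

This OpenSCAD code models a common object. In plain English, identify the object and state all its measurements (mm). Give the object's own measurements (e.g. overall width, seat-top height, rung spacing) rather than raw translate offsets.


A sawhorse. A 91×1358×50 mm beam (x, y, z) sits on two A-frame leg pairs. Each pair is two raked legs of 40×51 mm section (51 mm along y) splaying symmetrically in x. Each leg rises 732 mm vertically over 305 mm of horizontal reach and is 793 mm long along its own axis. Every leg's outer bottom edge rests on the floor and its outer top edge meets a bottom edge of the beam — the left legs (tilting toward +x) meet the beam's −x bottom edge, the right legs (their mirror images, tilting toward −x) meet its +x bottom edge — so the leg tops tuck under the beam, the beam's underside is 732 mm above the floor, and the feet are 701 mm apart outside-to-outside with the beam centred between them. The two leg pairs are set in 109 mm from either end of the beam.


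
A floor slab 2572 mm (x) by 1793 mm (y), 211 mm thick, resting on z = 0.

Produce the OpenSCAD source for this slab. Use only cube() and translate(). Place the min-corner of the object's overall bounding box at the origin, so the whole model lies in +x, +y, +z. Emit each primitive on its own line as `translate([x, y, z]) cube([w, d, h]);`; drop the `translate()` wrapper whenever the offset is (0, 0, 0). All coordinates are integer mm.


cube([2572, 1793, 211]);


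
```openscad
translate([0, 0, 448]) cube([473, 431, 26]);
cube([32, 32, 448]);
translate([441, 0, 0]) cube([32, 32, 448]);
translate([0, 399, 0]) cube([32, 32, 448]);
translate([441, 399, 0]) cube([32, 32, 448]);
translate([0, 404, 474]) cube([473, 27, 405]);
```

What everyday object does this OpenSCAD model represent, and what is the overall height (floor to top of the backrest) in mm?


A chair. The overall height is 879 mm.

A slab on four corner posts with a tall panel at the back — a chair. The seat slab sits at z = 448 with thickness 26, and the 405 mm backrest starts at the seat top, so the overall height is 448 + 26 + 405 = 879 mm.


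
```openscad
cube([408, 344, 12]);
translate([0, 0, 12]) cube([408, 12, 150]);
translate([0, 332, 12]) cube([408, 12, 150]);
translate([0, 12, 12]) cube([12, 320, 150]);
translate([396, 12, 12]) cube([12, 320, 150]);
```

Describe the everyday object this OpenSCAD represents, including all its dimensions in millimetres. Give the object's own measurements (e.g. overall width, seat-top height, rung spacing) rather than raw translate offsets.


An open-topped rectangular box: outside dimensions 408×344×162 mm, with a uniform wall and base thickness of 12 mm. The base is a full 408×344 slab on the floor; four walls sit on top of the base. The front and back walls (the −y and +y sides) span the full width; the two side walls fit between them.


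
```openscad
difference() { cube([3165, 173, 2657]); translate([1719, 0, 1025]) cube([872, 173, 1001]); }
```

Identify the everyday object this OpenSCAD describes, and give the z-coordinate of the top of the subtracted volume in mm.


A wall with a window opening. The window head height is 2026 mm.

A wall with a rectangular opening subtracted — a window. Sill at z = 1025, opening 1001 mm tall, so the head is at 1025 + 1001 = 2026 mm.


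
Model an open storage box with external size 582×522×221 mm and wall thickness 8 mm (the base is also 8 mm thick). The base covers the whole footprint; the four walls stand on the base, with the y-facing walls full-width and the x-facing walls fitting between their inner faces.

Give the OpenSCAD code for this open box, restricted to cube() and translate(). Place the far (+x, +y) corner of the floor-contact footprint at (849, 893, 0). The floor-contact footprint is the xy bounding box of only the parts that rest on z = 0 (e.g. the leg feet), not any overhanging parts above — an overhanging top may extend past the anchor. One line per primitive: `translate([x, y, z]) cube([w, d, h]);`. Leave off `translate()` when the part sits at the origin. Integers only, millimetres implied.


translate([267, 371, 0]) cube([582, 522, 8]);
translate([267, 371, 8]) cube([582, 8, 213]);
translate([267, 885, 8]) cube([582, 8, 213]);
translate([267, 379, 8]) cube([8, 506, 213]);
translate([841, 379, 8]) cube([8, 506, 213]);


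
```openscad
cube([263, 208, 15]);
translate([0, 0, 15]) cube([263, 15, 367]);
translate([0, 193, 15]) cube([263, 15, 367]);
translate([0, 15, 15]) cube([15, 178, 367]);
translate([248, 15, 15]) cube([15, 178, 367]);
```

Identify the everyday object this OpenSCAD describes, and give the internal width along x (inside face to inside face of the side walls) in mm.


An open box. The internal width is 233 mm.

A 263×208 base slab with four walls standing on it — an open box. The base is 263 mm wide and the walls are 15 mm thick, so the internal width is 263 − 2 × 15 = 233 mm.


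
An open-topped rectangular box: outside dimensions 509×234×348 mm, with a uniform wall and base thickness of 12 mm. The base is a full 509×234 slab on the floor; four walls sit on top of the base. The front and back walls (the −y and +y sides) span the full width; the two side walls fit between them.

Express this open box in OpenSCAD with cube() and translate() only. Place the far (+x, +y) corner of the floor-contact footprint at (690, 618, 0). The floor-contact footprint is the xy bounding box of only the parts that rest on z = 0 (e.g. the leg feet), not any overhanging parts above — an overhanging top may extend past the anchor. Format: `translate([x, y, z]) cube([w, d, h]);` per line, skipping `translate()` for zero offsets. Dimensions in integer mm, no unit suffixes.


translate([181, 384, 0]) cube([509, 234, 12]);
translate([181, 384, 12]) cube([509, 12, 336]);
translate([181, 606, 12]) cube([509, 12, 336]);
translate([181, 396, 12]) cube([12, 210, 336]);
translate([678, 396, 12]) cube([12, 210, 336]);


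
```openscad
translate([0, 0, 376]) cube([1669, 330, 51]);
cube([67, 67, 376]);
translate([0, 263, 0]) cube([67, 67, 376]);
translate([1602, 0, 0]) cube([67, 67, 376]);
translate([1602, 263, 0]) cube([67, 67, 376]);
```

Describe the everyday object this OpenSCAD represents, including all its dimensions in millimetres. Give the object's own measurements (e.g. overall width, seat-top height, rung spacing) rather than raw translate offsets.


A long wooden bench with a 1669 mm (x) × 330 mm (y) seat, 51 mm thick, its top surface 427 mm above the floor. Four 67 mm square legs at the seat corners, flush with the edges, run from z = 0 to the seat underside.


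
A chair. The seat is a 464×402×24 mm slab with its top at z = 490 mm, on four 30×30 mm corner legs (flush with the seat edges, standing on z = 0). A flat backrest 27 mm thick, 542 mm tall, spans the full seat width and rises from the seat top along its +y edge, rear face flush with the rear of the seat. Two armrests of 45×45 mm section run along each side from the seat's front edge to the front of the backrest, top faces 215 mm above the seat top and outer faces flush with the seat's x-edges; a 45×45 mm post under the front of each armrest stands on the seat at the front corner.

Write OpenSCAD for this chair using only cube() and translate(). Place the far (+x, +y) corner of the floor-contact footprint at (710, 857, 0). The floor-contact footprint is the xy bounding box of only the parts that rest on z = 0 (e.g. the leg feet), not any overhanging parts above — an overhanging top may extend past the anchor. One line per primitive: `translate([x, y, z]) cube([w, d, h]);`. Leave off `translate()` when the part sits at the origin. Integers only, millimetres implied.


translate([246, 455, 466]) cube([464, 402, 24]);
translate([246, 455, 0]) cube([30, 30, 466]);
translate([680, 455, 0]) cube([30, 30, 466]);
translate([246, 827, 0]) cube([30, 30, 466]);
translate([680, 827, 0]) cube([30, 30, 466]);
translate([246, 830, 490]) cube([464, 27, 542]);
translate([246, 455, 660]) cube([45, 375, 45]);
translate([665, 455, 660]) cube([45, 375, 45]);
translate([246, 455, 490]) cube([45, 45, 170]);
translate([665, 455, 490]) cube([45, 45, 170]);


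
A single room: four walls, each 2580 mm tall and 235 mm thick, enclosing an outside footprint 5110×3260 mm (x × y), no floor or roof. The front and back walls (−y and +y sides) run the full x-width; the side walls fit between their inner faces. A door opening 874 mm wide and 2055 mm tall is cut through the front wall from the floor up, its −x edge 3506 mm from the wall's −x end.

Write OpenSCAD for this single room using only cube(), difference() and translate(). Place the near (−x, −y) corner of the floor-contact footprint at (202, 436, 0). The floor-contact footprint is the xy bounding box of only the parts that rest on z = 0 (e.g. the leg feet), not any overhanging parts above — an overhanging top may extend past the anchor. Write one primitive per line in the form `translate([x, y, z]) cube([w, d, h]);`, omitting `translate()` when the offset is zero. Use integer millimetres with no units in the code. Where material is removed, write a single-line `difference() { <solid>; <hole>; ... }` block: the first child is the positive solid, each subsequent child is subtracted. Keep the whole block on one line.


difference() { translate([202, 436, 0]) cube([5110, 235, 2580]); translate([3708, 436, 0]) cube([874, 235, 2055]); }
translate([202, 3461, 0]) cube([5110, 235, 2580]);
translate([202, 671, 0]) cube([235, 2790, 2580]);
translate([5077, 671, 0]) cube([235, 2790, 2580]);


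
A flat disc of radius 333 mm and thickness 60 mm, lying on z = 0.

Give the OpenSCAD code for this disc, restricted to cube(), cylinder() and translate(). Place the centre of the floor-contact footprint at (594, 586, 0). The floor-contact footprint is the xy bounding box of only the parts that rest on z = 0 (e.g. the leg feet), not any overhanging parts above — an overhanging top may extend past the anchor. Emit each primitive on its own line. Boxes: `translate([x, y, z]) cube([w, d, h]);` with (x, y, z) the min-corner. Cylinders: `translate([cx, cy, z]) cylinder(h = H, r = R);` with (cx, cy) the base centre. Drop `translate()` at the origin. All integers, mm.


translate([594, 586, 0]) cylinder(h = 60, r = 333);


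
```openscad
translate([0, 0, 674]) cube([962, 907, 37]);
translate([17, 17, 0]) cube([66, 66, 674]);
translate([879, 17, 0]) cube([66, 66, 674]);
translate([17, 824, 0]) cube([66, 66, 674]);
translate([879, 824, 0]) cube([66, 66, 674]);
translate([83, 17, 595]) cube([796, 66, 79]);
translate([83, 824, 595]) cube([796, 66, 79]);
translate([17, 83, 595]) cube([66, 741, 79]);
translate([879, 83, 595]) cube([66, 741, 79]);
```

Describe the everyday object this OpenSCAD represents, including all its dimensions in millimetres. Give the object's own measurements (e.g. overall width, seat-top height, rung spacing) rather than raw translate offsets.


A rectangular dining table. The top is 962×907×37 mm with its upper surface at z = 711 mm. It stands on four 66×66 mm square legs, each inset 17 mm from the nearest pair of top edges, running from the floor to the underside of the top. Four apron rails, 66 mm thick and 79 mm tall, run between adjacent legs with their top edges flush with the underside of the top and their outer faces flush with the legs' outer faces.


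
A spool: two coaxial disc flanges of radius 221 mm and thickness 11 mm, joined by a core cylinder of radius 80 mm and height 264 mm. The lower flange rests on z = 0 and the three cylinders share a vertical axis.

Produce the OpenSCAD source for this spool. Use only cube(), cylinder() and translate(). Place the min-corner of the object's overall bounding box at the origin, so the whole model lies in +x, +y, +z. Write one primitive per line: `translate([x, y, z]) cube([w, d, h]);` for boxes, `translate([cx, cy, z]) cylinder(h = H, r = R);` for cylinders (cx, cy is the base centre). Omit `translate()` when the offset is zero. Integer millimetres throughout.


translate([221, 221, 0]) cylinder(h = 11, r = 221);
translate([221, 221, 11]) cylinder(h = 264, r = 80);
translate([221, 221, 275]) cylinder(h = 11, r = 221);


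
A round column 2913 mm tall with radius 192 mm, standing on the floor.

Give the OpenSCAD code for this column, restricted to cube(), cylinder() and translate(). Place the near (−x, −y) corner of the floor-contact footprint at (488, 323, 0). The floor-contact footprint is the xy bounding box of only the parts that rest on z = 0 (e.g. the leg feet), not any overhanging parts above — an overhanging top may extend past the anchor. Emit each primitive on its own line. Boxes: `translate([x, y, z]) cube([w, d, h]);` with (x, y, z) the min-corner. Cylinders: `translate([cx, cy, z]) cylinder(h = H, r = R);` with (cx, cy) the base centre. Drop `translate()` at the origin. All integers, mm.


translate([680, 515, 0]) cylinder(h = 2913, r = 192);


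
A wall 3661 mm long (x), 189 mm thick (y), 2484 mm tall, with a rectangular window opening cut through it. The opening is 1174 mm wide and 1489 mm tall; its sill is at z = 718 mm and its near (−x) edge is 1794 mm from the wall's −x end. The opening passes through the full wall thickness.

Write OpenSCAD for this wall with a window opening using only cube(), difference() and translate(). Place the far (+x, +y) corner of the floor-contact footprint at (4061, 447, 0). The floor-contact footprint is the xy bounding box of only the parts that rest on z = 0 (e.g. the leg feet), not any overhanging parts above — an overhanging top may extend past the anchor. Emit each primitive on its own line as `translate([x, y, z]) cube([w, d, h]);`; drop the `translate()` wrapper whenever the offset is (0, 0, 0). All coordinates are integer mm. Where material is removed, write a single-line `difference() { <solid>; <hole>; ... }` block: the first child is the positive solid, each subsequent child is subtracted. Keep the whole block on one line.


difference() { translate([400, 258, 0]) cube([3661, 189, 2484]); translate([2194, 258, 718]) cube([1174, 189, 1489]); }


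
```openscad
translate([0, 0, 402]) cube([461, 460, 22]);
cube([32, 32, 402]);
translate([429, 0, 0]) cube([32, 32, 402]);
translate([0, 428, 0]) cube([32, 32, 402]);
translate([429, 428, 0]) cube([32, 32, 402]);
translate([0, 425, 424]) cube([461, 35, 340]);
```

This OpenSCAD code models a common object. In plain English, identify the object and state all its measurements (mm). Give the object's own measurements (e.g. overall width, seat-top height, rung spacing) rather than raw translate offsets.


A chair. The seat is a 461×460×22 mm slab with its top at z = 424 mm, on four 32×32 mm corner legs (flush with the seat edges, standing on z = 0). A flat backrest 35 mm thick, 340 mm tall, spans the full seat width and rises from the seat top along its +y edge, rear face flush with the rear of the seat.


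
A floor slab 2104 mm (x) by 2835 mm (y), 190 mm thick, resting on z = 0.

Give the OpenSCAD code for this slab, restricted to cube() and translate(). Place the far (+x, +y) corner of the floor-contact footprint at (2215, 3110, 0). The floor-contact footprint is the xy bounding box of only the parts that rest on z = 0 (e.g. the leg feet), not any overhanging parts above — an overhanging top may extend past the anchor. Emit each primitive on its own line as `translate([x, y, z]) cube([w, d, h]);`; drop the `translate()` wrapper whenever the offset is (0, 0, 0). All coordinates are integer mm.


translate([111, 275, 0]) cube([2104, 2835, 190]);


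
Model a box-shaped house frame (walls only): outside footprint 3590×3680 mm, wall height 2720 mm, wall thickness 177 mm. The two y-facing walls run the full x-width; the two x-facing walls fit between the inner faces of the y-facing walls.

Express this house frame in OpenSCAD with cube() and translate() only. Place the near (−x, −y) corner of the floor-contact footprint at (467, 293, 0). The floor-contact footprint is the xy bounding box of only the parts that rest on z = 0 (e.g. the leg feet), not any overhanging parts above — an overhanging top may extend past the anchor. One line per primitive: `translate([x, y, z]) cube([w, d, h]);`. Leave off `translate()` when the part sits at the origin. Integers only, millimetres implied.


translate([467, 293, 0]) cube([3590, 177, 2720]);
translate([467, 3796, 0]) cube([3590, 177, 2720]);
translate([467, 470, 0]) cube([177, 3326, 2720]);
translate([3880, 470, 0]) cube([177, 3326, 2720]);


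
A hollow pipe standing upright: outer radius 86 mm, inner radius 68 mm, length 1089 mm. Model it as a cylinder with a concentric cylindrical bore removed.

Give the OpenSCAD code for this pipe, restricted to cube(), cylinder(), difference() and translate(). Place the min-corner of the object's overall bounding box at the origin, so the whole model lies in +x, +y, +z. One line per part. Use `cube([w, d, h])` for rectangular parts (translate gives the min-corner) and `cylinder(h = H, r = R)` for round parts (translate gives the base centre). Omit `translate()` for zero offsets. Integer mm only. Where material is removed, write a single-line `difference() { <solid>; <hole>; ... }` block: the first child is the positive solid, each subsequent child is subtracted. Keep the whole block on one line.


difference() { translate([86, 86, 0]) cylinder(h = 1089, r = 86); translate([86, 86, 0]) cylinder(h = 1089, r = 68); }


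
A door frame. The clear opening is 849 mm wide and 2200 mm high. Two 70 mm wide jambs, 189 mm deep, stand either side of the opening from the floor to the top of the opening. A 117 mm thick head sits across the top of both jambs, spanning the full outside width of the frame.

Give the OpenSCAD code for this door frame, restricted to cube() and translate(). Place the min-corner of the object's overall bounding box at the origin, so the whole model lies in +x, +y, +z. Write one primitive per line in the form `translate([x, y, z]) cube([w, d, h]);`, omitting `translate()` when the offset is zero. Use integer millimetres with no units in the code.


cube([70, 189, 2200]);
translate([919, 0, 0]) cube([70, 189, 2200]);
translate([0, 0, 2200]) cube([989, 189, 117]);


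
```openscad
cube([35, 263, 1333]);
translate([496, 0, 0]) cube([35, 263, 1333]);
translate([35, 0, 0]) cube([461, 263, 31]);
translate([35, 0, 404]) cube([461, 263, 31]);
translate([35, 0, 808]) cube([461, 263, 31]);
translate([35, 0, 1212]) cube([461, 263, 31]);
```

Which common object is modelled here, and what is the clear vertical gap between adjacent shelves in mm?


A bookshelf. The clear shelf gap is 373 mm.

Two tall side panels with 4 horizontal boards between them — a bookshelf. The first two shelf undersides are at z = 0 and z = 404; with shelf thickness 31, the clear gap is 404 − 0 − 31 = 373 mm.


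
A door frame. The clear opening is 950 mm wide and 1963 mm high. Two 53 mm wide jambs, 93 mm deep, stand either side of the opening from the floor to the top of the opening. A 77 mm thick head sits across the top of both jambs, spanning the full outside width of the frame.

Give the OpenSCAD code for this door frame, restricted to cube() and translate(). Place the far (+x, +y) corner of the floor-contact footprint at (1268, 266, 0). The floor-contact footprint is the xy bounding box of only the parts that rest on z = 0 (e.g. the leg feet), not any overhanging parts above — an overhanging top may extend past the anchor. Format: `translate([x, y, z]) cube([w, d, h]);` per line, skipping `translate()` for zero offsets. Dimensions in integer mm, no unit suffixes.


translate([212, 173, 0]) cube([53, 93, 1963]);
translate([1215, 173, 0]) cube([53, 93, 1963]);
translate([212, 173, 1963]) cube([1056, 93, 77]);


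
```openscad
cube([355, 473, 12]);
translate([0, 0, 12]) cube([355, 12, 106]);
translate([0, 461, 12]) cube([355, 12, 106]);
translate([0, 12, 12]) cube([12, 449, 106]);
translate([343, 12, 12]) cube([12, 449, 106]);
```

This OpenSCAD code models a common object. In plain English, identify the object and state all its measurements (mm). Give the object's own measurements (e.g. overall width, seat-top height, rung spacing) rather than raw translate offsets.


An open-topped rectangular box: outside dimensions 355×473×118 mm, with a uniform wall and base thickness of 12 mm. The base is a full 355×473 slab on the floor; four walls sit on top of the base. The front and back walls (the −y and +y sides) span the full width; the two side walls fit between them.


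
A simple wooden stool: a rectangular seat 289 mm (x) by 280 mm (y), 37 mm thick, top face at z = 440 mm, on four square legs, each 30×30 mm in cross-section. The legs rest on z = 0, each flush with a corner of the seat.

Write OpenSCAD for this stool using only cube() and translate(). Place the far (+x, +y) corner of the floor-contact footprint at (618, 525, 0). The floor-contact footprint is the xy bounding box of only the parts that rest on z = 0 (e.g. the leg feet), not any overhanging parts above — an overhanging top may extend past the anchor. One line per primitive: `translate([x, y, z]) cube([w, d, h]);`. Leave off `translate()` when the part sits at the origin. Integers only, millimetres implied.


translate([329, 245, 403]) cube([289, 280, 37]);
translate([329, 245, 0]) cube([30, 30, 403]);
translate([588, 245, 0]) cube([30, 30, 403]);
translate([329, 495, 0]) cube([30, 30, 403]);
translate([588, 495, 0]) cube([30, 30, 403]);


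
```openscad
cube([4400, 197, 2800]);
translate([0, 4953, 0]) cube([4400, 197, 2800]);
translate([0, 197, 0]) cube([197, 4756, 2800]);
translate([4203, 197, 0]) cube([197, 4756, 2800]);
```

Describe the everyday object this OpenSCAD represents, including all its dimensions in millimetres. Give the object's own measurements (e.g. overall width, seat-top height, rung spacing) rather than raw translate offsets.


The wall frame of a small rectangular building: four walls, each 2800 mm tall and 197 mm thick, enclosing a footprint 4400 mm (x) by 5150 mm (y) outside-to-outside, with no floor or roof. The front and back walls (the −y and +y sides) span the full width; the two side walls fit between them.


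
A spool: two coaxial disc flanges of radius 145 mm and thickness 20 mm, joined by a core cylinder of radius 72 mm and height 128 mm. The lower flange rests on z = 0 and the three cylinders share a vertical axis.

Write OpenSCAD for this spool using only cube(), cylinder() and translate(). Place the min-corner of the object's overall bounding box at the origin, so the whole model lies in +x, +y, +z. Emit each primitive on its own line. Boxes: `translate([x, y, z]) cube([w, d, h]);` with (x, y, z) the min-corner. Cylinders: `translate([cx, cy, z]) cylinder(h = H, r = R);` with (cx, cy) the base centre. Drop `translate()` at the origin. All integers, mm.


translate([145, 145, 0]) cylinder(h = 20, r = 145);
translate([145, 145, 20]) cylinder(h = 128, r = 72);
translate([145, 145, 148]) cylinder(h = 20, r = 145);


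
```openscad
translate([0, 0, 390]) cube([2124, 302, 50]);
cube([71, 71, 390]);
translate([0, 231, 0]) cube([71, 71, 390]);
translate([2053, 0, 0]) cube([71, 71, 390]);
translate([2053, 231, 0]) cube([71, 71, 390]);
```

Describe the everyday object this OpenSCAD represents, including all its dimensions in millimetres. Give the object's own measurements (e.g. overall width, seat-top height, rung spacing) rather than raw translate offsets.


A bench: a 2124×302 mm seat slab, 50 mm thick, top at z = 440 mm, on four 71×71 mm square legs flush with the seat corners and standing on z = 0.


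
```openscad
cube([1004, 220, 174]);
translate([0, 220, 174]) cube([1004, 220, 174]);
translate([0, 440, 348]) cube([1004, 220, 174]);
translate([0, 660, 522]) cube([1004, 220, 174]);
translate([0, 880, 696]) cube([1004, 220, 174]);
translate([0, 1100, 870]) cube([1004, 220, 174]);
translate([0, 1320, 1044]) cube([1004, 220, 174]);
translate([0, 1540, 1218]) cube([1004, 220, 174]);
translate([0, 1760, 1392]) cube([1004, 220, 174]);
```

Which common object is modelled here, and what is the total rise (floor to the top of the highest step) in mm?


A staircase. The total rise is 1566 mm.

9 identical blocks, each offset up and back from the previous — a staircase. Each step is 174 mm tall and there are 9 of them, so the total rise is 9 × 174 = 1566 mm.


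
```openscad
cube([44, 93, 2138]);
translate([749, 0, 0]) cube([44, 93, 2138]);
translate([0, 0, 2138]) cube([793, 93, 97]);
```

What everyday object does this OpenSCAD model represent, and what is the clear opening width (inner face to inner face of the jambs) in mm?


A door frame. The clear opening width is 705 mm.

Two 2138 mm tall posts with a header on top — a door frame. The left jamb is 44 mm wide at x = 0; the right jamb starts at x = 749. The clear opening is 749 − 44 = 705 mm.


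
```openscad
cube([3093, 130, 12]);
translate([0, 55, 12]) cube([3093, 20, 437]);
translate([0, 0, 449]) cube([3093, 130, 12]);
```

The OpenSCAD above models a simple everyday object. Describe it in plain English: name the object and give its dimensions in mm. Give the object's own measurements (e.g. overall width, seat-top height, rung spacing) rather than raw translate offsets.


An I-beam lying along x, 3093 mm long. Overall section height 461 mm. Two flanges 130 mm wide (y) and 12 mm thick, one on the floor and one at the top; a web 20 mm thick runs between them, centred on the flange width.


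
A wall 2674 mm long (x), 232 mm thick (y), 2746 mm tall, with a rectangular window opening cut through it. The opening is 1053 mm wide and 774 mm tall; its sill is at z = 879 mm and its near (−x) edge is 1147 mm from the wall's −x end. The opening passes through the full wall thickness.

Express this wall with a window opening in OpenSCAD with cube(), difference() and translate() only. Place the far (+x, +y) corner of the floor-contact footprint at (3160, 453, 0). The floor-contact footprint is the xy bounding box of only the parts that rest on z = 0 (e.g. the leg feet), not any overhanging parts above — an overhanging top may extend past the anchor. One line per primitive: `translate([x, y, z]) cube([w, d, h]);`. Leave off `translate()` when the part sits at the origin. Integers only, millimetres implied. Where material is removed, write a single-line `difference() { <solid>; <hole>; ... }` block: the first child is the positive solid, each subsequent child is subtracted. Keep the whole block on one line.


difference() { translate([486, 221, 0]) cube([2674, 232, 2746]); translate([1633, 221, 879]) cube([1053, 232, 774]); }


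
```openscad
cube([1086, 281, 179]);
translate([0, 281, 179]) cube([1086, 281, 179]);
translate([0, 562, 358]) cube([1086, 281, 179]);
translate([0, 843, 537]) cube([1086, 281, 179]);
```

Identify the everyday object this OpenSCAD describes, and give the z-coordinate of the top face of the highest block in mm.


A staircase. The total rise is 716 mm.

4 identical blocks, each offset up and back from the previous — a staircase. Each step is 179 mm tall and there are 4 of them, so the total rise is 4 × 179 = 716 mm.


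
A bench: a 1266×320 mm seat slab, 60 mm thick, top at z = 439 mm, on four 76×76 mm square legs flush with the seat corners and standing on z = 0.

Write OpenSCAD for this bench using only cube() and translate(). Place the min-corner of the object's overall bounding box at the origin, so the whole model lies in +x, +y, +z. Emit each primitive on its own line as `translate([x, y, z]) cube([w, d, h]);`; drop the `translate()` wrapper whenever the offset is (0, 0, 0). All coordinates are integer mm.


// leg_h = 439 − 60 = 379
translate([0, 0, 379]) cube([1266, 320, 60]);
cube([76, 76, 379]);
translate([0, 244, 0]) cube([76, 76, 379]);
translate([1190, 0, 0]) cube([76, 76, 379]);
translate([1190, 244, 0]) cube([76, 76, 379]);


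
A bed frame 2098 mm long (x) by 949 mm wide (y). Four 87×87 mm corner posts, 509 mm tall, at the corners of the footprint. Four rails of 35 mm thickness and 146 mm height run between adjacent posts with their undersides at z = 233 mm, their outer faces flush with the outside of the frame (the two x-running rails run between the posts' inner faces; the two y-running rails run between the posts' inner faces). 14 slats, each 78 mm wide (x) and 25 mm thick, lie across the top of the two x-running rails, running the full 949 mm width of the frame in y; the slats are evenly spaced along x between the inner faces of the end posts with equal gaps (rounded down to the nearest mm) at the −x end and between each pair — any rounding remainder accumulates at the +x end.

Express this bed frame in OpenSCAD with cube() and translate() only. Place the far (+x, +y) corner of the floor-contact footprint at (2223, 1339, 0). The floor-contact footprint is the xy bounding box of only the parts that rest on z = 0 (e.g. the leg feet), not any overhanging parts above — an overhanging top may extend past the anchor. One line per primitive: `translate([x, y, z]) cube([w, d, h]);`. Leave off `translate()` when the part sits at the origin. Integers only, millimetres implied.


translate([125, 390, 0]) cube([87, 87, 509]);
translate([125, 1252, 0]) cube([87, 87, 509]);
translate([2136, 390, 0]) cube([87, 87, 509]);
translate([2136, 1252, 0]) cube([87, 87, 509]);
translate([212, 390, 233]) cube([1924, 35, 146]);
translate([212, 1304, 233]) cube([1924, 35, 146]);
translate([125, 477, 233]) cube([35, 775, 146]);
translate([2188, 477, 233]) cube([35, 775, 146]);
translate([267, 390, 379]) cube([78, 949, 25]);
translate([400, 390, 379]) cube([78, 949, 25]);
translate([533, 390, 379]) cube([78, 949, 25]);
translate([666, 390, 379]) cube([78, 949, 25]);
translate([799, 390, 379]) cube([78, 949, 25]);
translate([932, 390, 379]) cube([78, 949, 25]);
translate([1065, 390, 379]) cube([78, 949, 25]);
translate([1198, 390, 379]) cube([78, 949, 25]);
translate([1331, 390, 379]) cube([78, 949, 25]);
translate([1464, 390, 379]) cube([78, 949, 25]);
translate([1597, 390, 379]) cube([78, 949, 25]);
translate([1730, 390, 379]) cube([78, 949, 25]);
translate([1863, 390, 379]) cube([78, 949, 25]);
translate([1996, 390, 379]) cube([78, 949, 25]);
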